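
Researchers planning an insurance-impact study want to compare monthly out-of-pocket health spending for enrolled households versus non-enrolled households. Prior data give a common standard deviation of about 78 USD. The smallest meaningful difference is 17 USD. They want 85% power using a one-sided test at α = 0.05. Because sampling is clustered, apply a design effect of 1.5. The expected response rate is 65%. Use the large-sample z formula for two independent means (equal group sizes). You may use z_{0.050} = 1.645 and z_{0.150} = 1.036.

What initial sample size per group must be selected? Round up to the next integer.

n = 699 per group

n = (z_α + z_β)² · (σ₁² + σ₂²) / δ²
  = (1.645 + 1.036)² · (2·78² = 12168) / 17²
  = 7.1878 · 12168 / 289
  = 302.63
Design effect: 1.5 × 302.63 = 453.95.
Adjust for 65% response: 453.95 / 0.65 = 698.38.
Round up → n = 699 per group.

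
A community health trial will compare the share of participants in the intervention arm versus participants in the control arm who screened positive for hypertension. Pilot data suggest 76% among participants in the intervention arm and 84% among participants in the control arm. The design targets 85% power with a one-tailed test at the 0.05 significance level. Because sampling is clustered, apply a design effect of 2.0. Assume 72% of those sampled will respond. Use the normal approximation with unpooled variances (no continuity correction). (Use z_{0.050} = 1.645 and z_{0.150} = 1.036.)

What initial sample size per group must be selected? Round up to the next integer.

n = (z_α + z_β)² · [p₁(1−p₁) + p₂(1−p₂)] / (p₁ − p₂)²
  = (1.645 + 1.036)² · (0.76·0.24 + 0.84·0.16) / (-0.08)²
  = (2.681)² · (0.1824 + 0.1344) / 0.0064
  = 7.1878 · 0.3168 / 0.0064
  = 355.79
Design effect: 2.0 × 355.79 = 711.59.
Adjust for 72% response: 711.59 / 0.72 = 988.32.
Round up → n = 989 per group.

n = 989 per group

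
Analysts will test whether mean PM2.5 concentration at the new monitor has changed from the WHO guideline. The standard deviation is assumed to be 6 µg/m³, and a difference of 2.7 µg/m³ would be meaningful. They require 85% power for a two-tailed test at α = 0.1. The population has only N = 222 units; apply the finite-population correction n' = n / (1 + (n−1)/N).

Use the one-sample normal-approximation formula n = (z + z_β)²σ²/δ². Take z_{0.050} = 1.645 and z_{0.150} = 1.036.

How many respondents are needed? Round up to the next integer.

n = (z_{α/2} + z_β)² · σ² / δ²
  = (1.645 + 1.036)² · 6² / 2.7²
  = 7.1878 · 36 / 7.29
  = 35.50
Finite-population correction (N = 222): 35.50 / (1 + (35.50 − 1)/222) = 30.72.
Round up → n = 31.

n = 31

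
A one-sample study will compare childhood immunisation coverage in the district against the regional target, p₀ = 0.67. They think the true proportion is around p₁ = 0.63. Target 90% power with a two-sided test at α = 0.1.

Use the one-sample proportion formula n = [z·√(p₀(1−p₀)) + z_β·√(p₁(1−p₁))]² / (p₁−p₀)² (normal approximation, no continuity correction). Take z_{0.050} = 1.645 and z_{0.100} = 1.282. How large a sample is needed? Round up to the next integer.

n = 1212

n = [z_{α/2}·√(p₀q₀) + z_β·√(p₁q₁)]² / (p₁ − p₀)²
  = [1.645·√(0.67·0.33) + 1.282·√(0.63·0.37)]² / (-0.04)²
  = [1.645·0.4702 + 1.282·0.4828]² / 0.0016
  = [1.3925]² / 0.0016
  = 1211.83
Round up → n = 1212.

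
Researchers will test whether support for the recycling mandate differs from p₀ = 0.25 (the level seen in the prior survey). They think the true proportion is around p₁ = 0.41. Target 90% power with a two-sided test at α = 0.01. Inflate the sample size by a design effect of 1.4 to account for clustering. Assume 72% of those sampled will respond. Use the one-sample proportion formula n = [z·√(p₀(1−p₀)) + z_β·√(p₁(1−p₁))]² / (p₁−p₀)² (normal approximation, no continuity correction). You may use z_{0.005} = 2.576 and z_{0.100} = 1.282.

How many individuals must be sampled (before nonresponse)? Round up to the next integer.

n = 232

n = [z_{α/2}·√(p₀q₀) + z_β·√(p₁q₁)]² / (p₁ − p₀)²
  = [2.576·√(0.25·0.75) + 1.282·√(0.41·0.59)]² / (0.16)²
  = [2.576·0.4330 + 1.282·0.4918]² / 0.0256
  = [1.7460]² / 0.0256
  = 119.08
Design effect: 1.4 × 119.08 = 166.71.
Adjust for 72% response: 166.71 / 0.72 = 231.54.
Round up → n = 232.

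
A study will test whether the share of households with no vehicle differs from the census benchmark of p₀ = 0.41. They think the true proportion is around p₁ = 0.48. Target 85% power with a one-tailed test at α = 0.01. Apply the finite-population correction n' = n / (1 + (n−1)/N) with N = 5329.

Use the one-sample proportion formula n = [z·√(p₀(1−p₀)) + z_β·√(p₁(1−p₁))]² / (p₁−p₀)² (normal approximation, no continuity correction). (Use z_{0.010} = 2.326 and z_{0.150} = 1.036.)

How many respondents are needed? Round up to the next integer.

n = [z_α·√(p₀q₀) + z_β·√(p₁q₁)]² / (p₁ − p₀)²
  = [2.326·√(0.41·0.59) + 1.036·√(0.48·0.52)]² / (0.07)²
  = [2.326·0.4918 + 1.036·0.4996]² / 0.0049
  = [1.6616]² / 0.0049
  = 563.44
Finite-population correction (N = 5329): 563.44 / (1 + (563.44 − 1)/5329) = 509.65.
Round up → n = 510.

n = 510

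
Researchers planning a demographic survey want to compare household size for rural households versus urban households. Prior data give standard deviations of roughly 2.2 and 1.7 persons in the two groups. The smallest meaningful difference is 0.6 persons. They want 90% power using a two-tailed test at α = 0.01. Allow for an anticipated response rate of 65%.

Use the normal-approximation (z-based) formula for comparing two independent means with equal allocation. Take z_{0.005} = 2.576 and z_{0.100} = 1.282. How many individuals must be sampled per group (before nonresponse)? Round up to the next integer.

n = (z_{α/2} + z_β)² · (σ₁² + σ₂²) / δ²
  = (2.576 + 1.282)² · (2.2² + 1.7² = 7.73) / 0.6²
  = 14.8842 · 7.73 / 0.36
  = 319.60
Adjust for 65% response: 319.60 / 0.65 = 491.69.
Round up → n = 492 per group.

n = 492 per group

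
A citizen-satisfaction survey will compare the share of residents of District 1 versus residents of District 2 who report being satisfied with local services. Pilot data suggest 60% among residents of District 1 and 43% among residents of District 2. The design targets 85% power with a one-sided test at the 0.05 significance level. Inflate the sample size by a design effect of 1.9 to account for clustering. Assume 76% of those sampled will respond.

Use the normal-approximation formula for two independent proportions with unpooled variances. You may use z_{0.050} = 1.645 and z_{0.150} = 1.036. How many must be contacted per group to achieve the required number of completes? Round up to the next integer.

n = (z_α + z_β)² · [p₁(1−p₁) + p₂(1−p₂)] / (p₁ − p₂)²
  = (1.645 + 1.036)² · (0.60·0.40 + 0.43·0.57) / (0.17)²
  = (2.681)² · (0.2400 + 0.2451) / 0.0289
  = 7.1878 · 0.4851 / 0.0289
  = 120.65
Design effect: 1.9 × 120.65 = 229.23.
Adjust for 76% response: 229.23 / 0.76 = 301.62.
Round up → n = 302 per group.

n = 302 per group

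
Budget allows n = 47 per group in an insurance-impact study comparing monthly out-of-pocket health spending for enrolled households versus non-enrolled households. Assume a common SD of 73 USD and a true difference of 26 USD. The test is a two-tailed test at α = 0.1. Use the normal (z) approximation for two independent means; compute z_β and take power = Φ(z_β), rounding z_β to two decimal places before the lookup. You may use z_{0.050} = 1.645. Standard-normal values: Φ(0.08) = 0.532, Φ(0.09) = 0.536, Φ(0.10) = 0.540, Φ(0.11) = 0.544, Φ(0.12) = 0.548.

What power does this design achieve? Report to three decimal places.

z_β = δ·√(n/(σ₁²+σ₂²)) − z_{α/2}
    = 26 · √(47/10658) − 1.645
    = 26 · 0.06641 − 1.645
    = 1.7266 − 1.645 = 0.0816 → 0.08
Power = Φ(0.08) = 0.532.

Power ≈ 0.532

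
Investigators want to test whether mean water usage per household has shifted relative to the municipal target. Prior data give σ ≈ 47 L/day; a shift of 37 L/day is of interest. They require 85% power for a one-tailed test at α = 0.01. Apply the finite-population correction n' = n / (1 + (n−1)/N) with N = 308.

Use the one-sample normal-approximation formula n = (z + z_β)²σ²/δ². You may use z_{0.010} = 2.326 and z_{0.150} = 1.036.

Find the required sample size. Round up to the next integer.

n = (z_α + z_β)² · σ² / δ²
  = (2.326 + 1.036)² · 47² / 37²
  = 11.3030 · 2209 / 1369
  = 18.24
Finite-population correction (N = 308): 18.24 / (1 + (18.24 − 1)/308) = 17.27.
Round up → n = 18.

n = 18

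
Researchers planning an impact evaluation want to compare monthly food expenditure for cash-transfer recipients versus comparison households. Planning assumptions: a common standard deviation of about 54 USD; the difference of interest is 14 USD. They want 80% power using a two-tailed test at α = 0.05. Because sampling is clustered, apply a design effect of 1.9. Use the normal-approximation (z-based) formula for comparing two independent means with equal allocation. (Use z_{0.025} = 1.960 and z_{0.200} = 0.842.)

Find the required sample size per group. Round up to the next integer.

n = 444 per group

n = (z_{α/2} + z_β)² · (σ₁² + σ₂²) / δ²
  = (1.960 + 0.842)² · (2·54² = 5832) / 14²
  = 7.8512 · 5832 / 196
  = 233.61
Design effect: 1.9 × 233.61 = 443.87.
Round up → n = 444 per group.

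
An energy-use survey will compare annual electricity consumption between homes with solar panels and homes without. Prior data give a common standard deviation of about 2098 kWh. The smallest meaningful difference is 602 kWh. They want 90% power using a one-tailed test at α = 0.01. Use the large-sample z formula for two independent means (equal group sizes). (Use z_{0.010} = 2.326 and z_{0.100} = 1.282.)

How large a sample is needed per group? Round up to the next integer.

n = 317 per group

n = (z_α + z_β)² · (σ₁² + σ₂²) / δ²
  = (2.326 + 1.282)² · (2·2098² = 8803208) / 602²
  = 13.0177 · 8803208 / 362404
  = 316.21
Round up → n = 317 per group.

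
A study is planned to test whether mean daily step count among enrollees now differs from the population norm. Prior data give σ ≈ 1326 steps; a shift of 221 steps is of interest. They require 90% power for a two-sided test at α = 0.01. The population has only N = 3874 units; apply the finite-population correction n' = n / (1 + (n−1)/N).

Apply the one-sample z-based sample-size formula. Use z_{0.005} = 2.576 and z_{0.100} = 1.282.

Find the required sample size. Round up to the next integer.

n = 471

n = (z_{α/2} + z_β)² · σ² / δ²
  = (2.576 + 1.282)² · 1326² / 221²
  = 14.8842 · 1758276 / 48841
  = 535.83
Finite-population correction (N = 3874): 535.83 / (1 + (535.83 − 1)/3874) = 470.83.
Round up → n = 471.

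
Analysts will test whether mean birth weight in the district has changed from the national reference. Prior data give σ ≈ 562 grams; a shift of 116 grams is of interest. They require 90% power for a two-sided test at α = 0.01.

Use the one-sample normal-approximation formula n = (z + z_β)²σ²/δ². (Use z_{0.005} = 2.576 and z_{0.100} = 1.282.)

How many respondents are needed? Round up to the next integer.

n = 350

n = (z_{α/2} + z_β)² · σ² / δ²
  = (2.576 + 1.282)² · 562² / 116²
  = 14.8842 · 315844 / 13456
  = 349.37
Round up → n = 350.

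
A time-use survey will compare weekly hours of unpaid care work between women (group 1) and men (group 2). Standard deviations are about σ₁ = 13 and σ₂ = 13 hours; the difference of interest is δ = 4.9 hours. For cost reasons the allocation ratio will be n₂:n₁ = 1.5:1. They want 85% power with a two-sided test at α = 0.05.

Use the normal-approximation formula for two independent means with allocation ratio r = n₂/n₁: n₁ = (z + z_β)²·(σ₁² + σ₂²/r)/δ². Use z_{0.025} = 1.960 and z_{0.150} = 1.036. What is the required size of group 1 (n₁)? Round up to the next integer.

n₁ = 106

n₁ = (z_{α/2} + z_β)² · (σ₁² + σ₂²/r) / δ²
   = (1.960 + 1.036)² · (13² + 13²/1.5) / 4.9²
   = 8.9760 · (169 + 112.6667) / 24.01
   = 8.9760 · 281.6667 / 24.01
   = 105.30
Round up → n₁ = 106; n₂ = r·n₁ = 1.5 × 106 = 159.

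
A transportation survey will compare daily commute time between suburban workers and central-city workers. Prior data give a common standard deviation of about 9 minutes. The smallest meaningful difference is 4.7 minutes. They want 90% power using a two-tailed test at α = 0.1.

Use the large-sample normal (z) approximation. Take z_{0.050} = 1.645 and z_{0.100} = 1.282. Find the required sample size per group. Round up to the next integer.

n = 63 per group

n = (z_{α/2} + z_β)² · (σ₁² + σ₂²) / δ²
  = (1.645 + 1.282)² · (2·9² = 162) / 4.7²
  = 8.5673 · 162 / 22.09
  = 62.83
Round up → n = 63 per group.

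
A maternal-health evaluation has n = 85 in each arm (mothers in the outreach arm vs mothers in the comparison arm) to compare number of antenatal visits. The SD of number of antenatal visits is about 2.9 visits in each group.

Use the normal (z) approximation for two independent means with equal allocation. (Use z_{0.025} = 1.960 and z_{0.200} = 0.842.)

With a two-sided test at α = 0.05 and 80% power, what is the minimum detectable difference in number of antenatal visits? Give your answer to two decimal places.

Minimum detectable difference ≈ 1.25 visits

δ = (z_{α/2} + z_β) · √((σ₁²+σ₂²)/n)
  = (1.960 + 0.842) · √(16.82/85)
  = 2.802 · √0.19788
  = 2.802 · 0.4448
  = 1.2464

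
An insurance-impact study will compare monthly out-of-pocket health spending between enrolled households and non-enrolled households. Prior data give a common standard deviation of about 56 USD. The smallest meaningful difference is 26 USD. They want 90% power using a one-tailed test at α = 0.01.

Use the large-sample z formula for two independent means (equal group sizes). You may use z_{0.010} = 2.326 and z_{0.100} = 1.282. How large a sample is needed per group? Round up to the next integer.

n = (z_α + z_β)² · (σ₁² + σ₂²) / δ²
  = (2.326 + 1.282)² · (2·56² = 6272) / 26²
  = 13.0177 · 6272 / 676
  = 120.78
Round up → n = 121 per group.

n = 121 per group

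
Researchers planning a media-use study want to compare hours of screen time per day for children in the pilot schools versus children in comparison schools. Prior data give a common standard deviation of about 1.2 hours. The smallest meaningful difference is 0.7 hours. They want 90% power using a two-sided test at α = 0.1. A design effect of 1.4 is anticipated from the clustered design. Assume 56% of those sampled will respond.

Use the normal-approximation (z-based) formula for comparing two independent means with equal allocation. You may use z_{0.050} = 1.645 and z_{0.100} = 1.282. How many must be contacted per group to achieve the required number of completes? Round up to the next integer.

n = (z_{α/2} + z_β)² · (σ₁² + σ₂²) / δ²
  = (1.645 + 1.282)² · (2·1.2² = 2.88) / 0.7²
  = 8.5673 · 2.88 / 0.49
  = 50.35
Design effect: 1.4 × 50.35 = 70.50.
Adjust for 56% response: 70.50 / 0.56 = 125.89.
Round up → n = 126 per group.

n = 126 per group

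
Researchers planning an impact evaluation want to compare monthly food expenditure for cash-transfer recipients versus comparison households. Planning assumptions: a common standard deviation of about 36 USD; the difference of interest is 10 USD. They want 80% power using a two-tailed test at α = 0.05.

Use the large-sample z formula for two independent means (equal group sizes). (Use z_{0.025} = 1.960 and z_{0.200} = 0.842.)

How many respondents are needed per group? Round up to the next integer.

n = (z_{α/2} + z_β)² · (σ₁² + σ₂²) / δ²
  = (1.960 + 0.842)² · (2·36² = 2592) / 10²
  = 7.8512 · 2592 / 100
  = 203.50
Round up → n = 204 per group.

n = 204 per group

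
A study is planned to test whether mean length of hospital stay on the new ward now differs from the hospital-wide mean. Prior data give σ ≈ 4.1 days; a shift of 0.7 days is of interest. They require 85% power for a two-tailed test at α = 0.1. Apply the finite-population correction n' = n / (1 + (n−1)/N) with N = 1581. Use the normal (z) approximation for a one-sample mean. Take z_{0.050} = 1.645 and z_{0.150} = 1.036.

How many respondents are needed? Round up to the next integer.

n = (z_{α/2} + z_β)² · σ² / δ²
  = (1.645 + 1.036)² · 4.1² / 0.7²
  = 7.1878 · 16.81 / 0.49
  = 246.58
Finite-population correction (N = 1581): 246.58 / (1 + (246.58 − 1)/1581) = 213.43.
Round up → n = 214.

n = 214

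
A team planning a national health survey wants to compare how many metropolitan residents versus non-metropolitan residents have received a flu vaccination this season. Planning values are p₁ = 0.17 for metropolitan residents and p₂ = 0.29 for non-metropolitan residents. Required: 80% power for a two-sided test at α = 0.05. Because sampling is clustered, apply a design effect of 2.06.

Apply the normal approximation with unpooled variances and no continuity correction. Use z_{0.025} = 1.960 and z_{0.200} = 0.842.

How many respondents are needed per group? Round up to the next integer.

n = (z_{α/2} + z_β)² · [p₁(1−p₁) + p₂(1−p₂)] / (p₁ − p₂)²
  = (1.960 + 0.842)² · (0.17·0.83 + 0.29·0.71) / (-0.12)²
  = (2.802)² · (0.1411 + 0.2059) / 0.0144
  = 7.8512 · 0.3470 / 0.0144
  = 189.19
Design effect: 2.06 × 189.19 = 389.74.
Round up → n = 390 per group.

n = 390 per group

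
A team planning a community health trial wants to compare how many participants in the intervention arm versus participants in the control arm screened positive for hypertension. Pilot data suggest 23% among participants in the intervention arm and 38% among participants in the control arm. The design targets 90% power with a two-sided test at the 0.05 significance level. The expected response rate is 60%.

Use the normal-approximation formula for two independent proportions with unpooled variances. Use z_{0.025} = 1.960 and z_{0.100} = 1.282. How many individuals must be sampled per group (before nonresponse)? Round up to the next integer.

n = (z_{α/2} + z_β)² · [p₁(1−p₁) + p₂(1−p₂)] / (p₁ − p₂)²
  = (1.960 + 1.282)² · (0.23·0.77 + 0.38·0.62) / (-0.15)²
  = (3.242)² · (0.1771 + 0.2356) / 0.0225
  = 10.5106 · 0.4127 / 0.0225
  = 192.79
Adjust for 60% response: 192.79 / 0.60 = 321.31.
Round up → n = 322 per group.

n = 322 per group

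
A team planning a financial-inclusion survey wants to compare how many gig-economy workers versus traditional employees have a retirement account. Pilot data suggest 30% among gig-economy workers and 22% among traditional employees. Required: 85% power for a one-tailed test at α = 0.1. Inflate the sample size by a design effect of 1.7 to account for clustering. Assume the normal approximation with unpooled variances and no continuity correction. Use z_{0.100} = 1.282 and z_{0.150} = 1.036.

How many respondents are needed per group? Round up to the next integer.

n = 545 per group

n = (z_α + z_β)² · [p₁(1−p₁) + p₂(1−p₂)] / (p₁ − p₂)²
  = (1.282 + 1.036)² · (0.30·0.70 + 0.22·0.78) / (0.08)²
  = (2.318)² · (0.2100 + 0.1716) / 0.0064
  = 5.3731 · 0.3816 / 0.0064
  = 320.37
Design effect: 1.7 × 320.37 = 544.63.
Round up → n = 545 per group.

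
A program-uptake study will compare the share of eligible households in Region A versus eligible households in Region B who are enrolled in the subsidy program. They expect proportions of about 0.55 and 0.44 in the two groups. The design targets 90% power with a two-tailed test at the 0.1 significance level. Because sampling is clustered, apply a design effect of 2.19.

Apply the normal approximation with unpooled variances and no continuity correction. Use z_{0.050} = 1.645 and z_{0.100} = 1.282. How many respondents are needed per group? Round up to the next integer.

n = 766 per group

n = (z_{α/2} + z_β)² · [p₁(1−p₁) + p₂(1−p₂)] / (p₁ − p₂)²
  = (1.645 + 1.282)² · (0.55·0.45 + 0.44·0.56) / (0.11)²
  = (2.927)² · (0.2475 + 0.2464) / 0.0121
  = 8.5673 · 0.4939 / 0.0121
  = 349.70
Design effect: 2.19 × 349.70 = 765.85.
Round up → n = 766 per group.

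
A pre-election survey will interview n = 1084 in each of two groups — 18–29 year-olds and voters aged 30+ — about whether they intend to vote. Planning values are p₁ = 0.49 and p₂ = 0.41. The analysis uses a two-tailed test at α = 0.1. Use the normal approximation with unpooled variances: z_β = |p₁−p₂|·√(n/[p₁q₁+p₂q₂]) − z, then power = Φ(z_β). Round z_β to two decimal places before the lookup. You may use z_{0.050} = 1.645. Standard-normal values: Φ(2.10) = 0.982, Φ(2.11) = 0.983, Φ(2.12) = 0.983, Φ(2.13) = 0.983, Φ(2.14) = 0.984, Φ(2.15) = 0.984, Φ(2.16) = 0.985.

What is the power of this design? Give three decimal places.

Power ≈ 0.983

z_β = |p₁−p₂|·√(n/[p₁q₁+p₂q₂]) − z_{α/2}
    = 0.08 · √(1084/0.4918) − 1.645
    = 0.08 · 46.9484 − 1.645
    = 3.7559 − 1.645 = 2.1109 → 2.11
Power = Φ(2.11) = 0.983.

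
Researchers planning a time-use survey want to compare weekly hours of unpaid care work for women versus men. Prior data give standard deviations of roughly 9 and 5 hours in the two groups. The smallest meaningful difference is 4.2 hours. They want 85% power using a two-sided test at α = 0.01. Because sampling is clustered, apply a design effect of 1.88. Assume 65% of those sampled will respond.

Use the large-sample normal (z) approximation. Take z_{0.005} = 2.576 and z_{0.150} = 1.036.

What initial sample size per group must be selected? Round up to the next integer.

n = (z_{α/2} + z_β)² · (σ₁² + σ₂²) / δ²
  = (2.576 + 1.036)² · (9² + 5² = 106) / 4.2²
  = 13.0465 · 106 / 17.64
  = 78.40
Design effect: 1.88 × 78.40 = 147.39.
Adjust for 65% response: 147.39 / 0.65 = 226.75.
Round up → n = 227 per group.

n = 227 per group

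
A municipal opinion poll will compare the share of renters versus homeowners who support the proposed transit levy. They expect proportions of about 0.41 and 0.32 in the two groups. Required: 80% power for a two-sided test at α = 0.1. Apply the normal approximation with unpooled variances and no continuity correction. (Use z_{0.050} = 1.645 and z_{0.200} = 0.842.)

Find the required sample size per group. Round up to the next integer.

n = 351 per group

n = (z_{α/2} + z_β)² · [p₁(1−p₁) + p₂(1−p₂)] / (p₁ − p₂)²
  = (1.645 + 0.842)² · (0.41·0.59 + 0.32·0.68) / (0.09)²
  = (2.487)² · (0.2419 + 0.2176) / 0.0081
  = 6.1852 · 0.4595 / 0.0081
  = 350.87
Round up → n = 351 per group.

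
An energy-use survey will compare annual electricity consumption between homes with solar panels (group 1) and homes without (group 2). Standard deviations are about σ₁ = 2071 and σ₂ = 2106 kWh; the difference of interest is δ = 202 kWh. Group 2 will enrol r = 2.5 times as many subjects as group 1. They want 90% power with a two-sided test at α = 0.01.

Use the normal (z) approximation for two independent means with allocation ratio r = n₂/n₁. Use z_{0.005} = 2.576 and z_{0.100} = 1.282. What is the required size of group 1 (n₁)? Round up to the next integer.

n₁ = (z_{α/2} + z_β)² · (σ₁² + σ₂²/r) / δ²
   = (2.576 + 1.282)² · (2071² + 2106²/2.5) / 202²
   = 14.8842 · (4289041 + 1774094.4) / 40804
   = 14.8842 · 6063135.4 / 40804
   = 2211.66
Round up → n₁ = 2212; n₂ = r·n₁ = 2.5 × 2212 = 5530.

n₁ = 2212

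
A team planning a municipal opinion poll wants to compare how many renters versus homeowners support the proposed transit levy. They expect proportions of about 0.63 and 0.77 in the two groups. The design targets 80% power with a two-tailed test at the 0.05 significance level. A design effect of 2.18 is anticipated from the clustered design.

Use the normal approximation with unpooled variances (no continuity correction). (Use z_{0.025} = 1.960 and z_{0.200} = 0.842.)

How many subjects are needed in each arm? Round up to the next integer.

n = (z_{α/2} + z_β)² · [p₁(1−p₁) + p₂(1−p₂)] / (p₁ − p₂)²
  = (1.960 + 0.842)² · (0.63·0.37 + 0.77·0.23) / (-0.14)²
  = (2.802)² · (0.2331 + 0.1771) / 0.0196
  = 7.8512 · 0.4102 / 0.0196
  = 164.31
Design effect: 2.18 × 164.31 = 358.21.
Round up → n = 359 per group.

n = 359 per group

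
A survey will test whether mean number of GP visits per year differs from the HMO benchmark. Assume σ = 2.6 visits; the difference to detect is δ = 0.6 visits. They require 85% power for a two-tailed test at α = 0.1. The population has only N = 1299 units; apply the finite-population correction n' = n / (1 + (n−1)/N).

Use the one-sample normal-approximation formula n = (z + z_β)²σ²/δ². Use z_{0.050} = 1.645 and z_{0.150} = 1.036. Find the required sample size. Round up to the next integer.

n = 123

n = (z_{α/2} + z_β)² · σ² / δ²
  = (1.645 + 1.036)² · 2.6² / 0.6²
  = 7.1878 · 6.76 / 0.36
  = 134.97
Finite-population correction (N = 1299): 134.97 / (1 + (134.97 − 1)/1299) = 122.35.
Round up → n = 123.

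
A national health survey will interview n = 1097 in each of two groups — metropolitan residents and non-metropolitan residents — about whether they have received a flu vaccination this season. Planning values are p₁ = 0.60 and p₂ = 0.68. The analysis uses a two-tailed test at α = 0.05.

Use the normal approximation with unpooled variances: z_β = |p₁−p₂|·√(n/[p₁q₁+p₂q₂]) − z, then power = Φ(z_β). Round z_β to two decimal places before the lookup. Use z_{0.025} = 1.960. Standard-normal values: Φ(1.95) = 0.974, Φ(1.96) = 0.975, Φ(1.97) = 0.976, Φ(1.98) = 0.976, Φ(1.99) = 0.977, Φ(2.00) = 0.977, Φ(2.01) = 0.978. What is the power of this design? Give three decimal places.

Power ≈ 0.975

z_β = |p₁−p₂|·√(n/[p₁q₁+p₂q₂]) − z_{α/2}
    = 0.08 · √(1097/0.4576) − 1.960
    = 0.08 · 48.9621 − 1.960
    = 3.9170 − 1.960 = 1.9570 → 1.96
Power = Φ(1.96) = 0.975.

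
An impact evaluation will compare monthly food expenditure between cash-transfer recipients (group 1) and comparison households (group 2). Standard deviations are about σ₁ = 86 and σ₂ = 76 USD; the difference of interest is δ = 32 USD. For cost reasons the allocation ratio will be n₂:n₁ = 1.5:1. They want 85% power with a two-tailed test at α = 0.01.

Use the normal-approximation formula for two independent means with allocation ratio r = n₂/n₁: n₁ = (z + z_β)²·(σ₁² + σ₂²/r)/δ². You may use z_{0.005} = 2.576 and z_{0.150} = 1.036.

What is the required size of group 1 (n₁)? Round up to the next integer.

n₁ = 144

n₁ = (z_{α/2} + z_β)² · (σ₁² + σ₂²/r) / δ²
   = (2.576 + 1.036)² · (86² + 76²/1.5) / 32²
   = 13.0465 · (7396 + 3850.7) / 1024
   = 13.0465 · 11246.7 / 1024
   = 143.29
Round up → n₁ = 144; n₂ = r·n₁ = 1.5 × 144 = 216.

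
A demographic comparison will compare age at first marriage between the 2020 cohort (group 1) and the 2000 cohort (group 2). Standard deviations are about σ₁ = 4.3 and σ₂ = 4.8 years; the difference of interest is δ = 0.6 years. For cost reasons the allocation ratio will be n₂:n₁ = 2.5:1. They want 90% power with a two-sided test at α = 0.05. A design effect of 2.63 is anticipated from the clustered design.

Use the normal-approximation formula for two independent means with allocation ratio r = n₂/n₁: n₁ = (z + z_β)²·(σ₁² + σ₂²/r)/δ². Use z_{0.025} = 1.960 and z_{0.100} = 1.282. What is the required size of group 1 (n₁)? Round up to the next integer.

n₁ = 2128

n₁ = (z_{α/2} + z_β)² · (σ₁² + σ₂²/r) / δ²
   = (1.960 + 1.282)² · (4.3² + 4.8²/2.5) / 0.6²
   = 10.5106 · (18.49 + 9.216) / 0.36
   = 10.5106 · 27.706 / 0.36
   = 808.90
Design effect: 2.63 × 808.90 = 2127.42.
Round up → n₁ = 2128; n₂ = r·n₁ = 2.5 × 2128 = 5320.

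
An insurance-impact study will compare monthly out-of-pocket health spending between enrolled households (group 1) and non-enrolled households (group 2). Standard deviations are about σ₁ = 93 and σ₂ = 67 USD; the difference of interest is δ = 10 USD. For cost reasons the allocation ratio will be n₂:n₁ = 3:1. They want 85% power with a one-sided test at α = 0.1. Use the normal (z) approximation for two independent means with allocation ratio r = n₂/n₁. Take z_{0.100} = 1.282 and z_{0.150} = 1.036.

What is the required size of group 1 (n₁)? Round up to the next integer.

n₁ = 546

n₁ = (z_α + z_β)² · (σ₁² + σ₂²/r) / δ²
   = (1.282 + 1.036)² · (93² + 67²/3) / 10²
   = 5.3731 · (8649 + 1496.3) / 100
   = 5.3731 · 10145.3 / 100
   = 545.12
Round up → n₁ = 546; n₂ = r·n₁ = 3 × 546 = 1638.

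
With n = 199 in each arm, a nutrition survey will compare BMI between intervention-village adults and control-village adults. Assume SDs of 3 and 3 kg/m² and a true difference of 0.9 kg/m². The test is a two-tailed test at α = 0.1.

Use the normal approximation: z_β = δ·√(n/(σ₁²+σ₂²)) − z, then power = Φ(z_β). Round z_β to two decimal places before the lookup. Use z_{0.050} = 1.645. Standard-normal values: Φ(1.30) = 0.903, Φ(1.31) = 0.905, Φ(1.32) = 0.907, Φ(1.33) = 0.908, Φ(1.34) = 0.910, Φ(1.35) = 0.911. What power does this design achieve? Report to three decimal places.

Power ≈ 0.911

z_β = δ·√(n/(σ₁²+σ₂²)) − z_{α/2}
    = 0.9 · √(199/18) − 1.645
    = 0.9 · 3.32499 − 1.645
    = 2.9925 − 1.645 = 1.3475 → 1.35
Power = Φ(1.35) = 0.911.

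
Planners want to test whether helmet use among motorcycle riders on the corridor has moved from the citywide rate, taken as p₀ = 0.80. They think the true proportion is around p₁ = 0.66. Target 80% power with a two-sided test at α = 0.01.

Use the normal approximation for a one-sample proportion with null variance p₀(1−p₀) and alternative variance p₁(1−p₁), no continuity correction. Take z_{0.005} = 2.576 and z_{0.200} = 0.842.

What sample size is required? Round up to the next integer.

n = 105

n = [z_{α/2}·√(p₀q₀) + z_β·√(p₁q₁)]² / (p₁ − p₀)²
  = [2.576·√(0.80·0.20) + 0.842·√(0.66·0.34)]² / (-0.14)²
  = [2.576·0.4000 + 0.842·0.4737]² / 0.0196
  = [1.4293]² / 0.0196
  = 104.22
Round up → n = 105.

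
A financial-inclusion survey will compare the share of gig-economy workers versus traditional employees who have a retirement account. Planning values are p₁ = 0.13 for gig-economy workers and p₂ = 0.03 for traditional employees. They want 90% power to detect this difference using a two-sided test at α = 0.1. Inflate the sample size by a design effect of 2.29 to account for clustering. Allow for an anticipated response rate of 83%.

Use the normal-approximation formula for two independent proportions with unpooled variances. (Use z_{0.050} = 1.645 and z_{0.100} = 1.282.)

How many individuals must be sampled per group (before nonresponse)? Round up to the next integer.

n = (z_{α/2} + z_β)² · [p₁(1−p₁) + p₂(1−p₂)] / (p₁ − p₂)²
  = (1.645 + 1.282)² · (0.13·0.87 + 0.03·0.97) / (0.10)²
  = (2.927)² · (0.1131 + 0.0291) / 0.0100
  = 8.5673 · 0.1422 / 0.0100
  = 121.83
Design effect: 2.29 × 121.83 = 278.98.
Adjust for 83% response: 278.98 / 0.83 = 336.13.
Round up → n = 337 per group.

n = 337 per group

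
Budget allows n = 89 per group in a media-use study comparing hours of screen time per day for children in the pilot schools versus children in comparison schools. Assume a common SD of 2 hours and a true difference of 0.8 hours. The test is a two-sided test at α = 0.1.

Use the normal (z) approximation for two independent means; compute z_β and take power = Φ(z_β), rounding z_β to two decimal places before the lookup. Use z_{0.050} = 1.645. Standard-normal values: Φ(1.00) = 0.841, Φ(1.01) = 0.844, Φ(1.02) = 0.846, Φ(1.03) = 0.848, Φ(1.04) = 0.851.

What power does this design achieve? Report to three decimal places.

z_β = δ·√(n/(σ₁²+σ₂²)) − z_{α/2}
    = 0.8 · √(89/8) − 1.645
    = 0.8 · 3.33542 − 1.645
    = 2.6683 − 1.645 = 1.0233 → 1.02
Power = Φ(1.02) = 0.846.

Power ≈ 0.846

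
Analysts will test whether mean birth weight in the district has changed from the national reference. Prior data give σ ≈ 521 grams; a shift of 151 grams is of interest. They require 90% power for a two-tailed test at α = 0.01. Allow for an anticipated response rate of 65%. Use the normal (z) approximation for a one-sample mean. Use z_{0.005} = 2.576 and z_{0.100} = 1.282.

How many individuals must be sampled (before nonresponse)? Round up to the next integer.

n = (z_{α/2} + z_β)² · σ² / δ²
  = (2.576 + 1.282)² · 521² / 151²
  = 14.8842 · 271441 / 22801
  = 177.19
Adjust for 65% response: 177.19 / 0.65 = 272.60.
Round up → n = 273.

n = 273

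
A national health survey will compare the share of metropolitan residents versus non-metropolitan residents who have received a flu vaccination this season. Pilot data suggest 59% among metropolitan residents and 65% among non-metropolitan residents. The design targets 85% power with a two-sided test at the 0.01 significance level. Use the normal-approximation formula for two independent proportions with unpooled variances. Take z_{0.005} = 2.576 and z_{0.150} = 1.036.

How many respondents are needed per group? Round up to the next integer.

n = (z_{α/2} + z_β)² · [p₁(1−p₁) + p₂(1−p₂)] / (p₁ − p₂)²
  = (2.576 + 1.036)² · (0.59·0.41 + 0.65·0.35) / (-0.06)²
  = (3.612)² · (0.2419 + 0.2275) / 0.0036
  = 13.0465 · 0.4694 / 0.0036
  = 1701.12
Round up → n = 1702 per group.

n = 1702 per group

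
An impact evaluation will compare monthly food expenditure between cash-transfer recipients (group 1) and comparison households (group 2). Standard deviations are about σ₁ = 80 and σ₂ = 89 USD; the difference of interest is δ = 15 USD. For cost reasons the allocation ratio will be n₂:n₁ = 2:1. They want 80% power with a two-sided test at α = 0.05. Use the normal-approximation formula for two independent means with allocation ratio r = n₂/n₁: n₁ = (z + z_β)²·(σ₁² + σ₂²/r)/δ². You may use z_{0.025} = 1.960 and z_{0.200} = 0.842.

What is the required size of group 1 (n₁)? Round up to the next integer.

n₁ = (z_{α/2} + z_β)² · (σ₁² + σ₂²/r) / δ²
   = (1.960 + 0.842)² · (80² + 89²/2) / 15²
   = 7.8512 · (6400 + 3960.5) / 225
   = 7.8512 · 10360.5 / 225
   = 361.52
Round up → n₁ = 362; n₂ = r·n₁ = 2 × 362 = 724.

n₁ = 362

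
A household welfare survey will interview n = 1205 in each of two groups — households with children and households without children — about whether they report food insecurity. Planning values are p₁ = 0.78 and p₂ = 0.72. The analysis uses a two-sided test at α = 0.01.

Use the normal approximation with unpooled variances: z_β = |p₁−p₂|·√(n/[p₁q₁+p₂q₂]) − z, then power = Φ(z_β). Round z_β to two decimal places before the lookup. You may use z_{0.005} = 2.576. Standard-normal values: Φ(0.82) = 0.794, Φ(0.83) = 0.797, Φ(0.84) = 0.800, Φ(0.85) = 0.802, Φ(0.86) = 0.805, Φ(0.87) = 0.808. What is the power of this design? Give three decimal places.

Power ≈ 0.797

z_β = |p₁−p₂|·√(n/[p₁q₁+p₂q₂]) − z_{α/2}
    = 0.06 · √(1205/0.3732) − 2.576
    = 0.06 · 56.8228 − 2.576
    = 3.4094 − 2.576 = 0.8334 → 0.83
Power = Φ(0.83) = 0.797.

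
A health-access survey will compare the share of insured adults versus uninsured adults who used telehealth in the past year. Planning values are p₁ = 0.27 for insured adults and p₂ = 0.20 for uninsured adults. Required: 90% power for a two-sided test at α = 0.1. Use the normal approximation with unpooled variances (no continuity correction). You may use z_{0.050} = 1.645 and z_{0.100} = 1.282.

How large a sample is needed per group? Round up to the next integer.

n = (z_{α/2} + z_β)² · [p₁(1−p₁) + p₂(1−p₂)] / (p₁ − p₂)²
  = (1.645 + 1.282)² · (0.27·0.73 + 0.20·0.80) / (0.07)²
  = (2.927)² · (0.1971 + 0.1600) / 0.0049
  = 8.5673 · 0.3571 / 0.0049
  = 624.37
Round up → n = 625 per group.

n = 625 per group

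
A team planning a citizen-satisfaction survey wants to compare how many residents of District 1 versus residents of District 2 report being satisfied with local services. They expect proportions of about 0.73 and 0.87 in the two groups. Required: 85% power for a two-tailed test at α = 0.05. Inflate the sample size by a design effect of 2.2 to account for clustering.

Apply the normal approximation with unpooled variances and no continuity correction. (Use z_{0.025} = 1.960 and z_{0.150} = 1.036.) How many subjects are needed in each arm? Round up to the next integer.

n = (z_{α/2} + z_β)² · [p₁(1−p₁) + p₂(1−p₂)] / (p₁ − p₂)²
  = (1.960 + 1.036)² · (0.73·0.27 + 0.87·0.13) / (-0.14)²
  = (2.996)² · (0.1971 + 0.1131) / 0.0196
  = 8.9760 · 0.3102 / 0.0196
  = 142.06
Design effect: 2.2 × 142.06 = 312.53.
Round up → n = 313 per group.

n = 313 per group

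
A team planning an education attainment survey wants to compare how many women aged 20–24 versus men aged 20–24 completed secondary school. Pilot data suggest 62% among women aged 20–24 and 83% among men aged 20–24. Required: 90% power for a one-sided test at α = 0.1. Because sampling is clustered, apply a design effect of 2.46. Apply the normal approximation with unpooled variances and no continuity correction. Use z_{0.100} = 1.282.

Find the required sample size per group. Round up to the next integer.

n = 139 per group

n = (z_α + z_β)² · [p₁(1−p₁) + p₂(1−p₂)] / (p₁ − p₂)²
  = (1.282 + 1.282)² · (0.62·0.38 + 0.83·0.17) / (-0.21)²
  = (2.564)² · (0.2356 + 0.1411) / 0.0441
  = 6.5741 · 0.3767 / 0.0441
  = 56.16
Design effect: 2.46 × 56.16 = 138.14.
Round up → n = 139 per group.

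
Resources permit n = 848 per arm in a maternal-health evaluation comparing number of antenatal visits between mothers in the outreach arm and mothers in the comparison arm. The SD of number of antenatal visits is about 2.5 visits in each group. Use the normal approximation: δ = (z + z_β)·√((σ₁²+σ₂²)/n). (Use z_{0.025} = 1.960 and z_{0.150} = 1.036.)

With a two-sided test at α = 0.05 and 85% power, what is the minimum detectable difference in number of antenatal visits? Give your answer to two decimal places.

Minimum detectable difference ≈ 0.36 visits

δ = (z_{α/2} + z_β) · √((σ₁²+σ₂²)/n)
  = (1.960 + 1.036) · √(12.5/848)
  = 2.996 · √0.01474
  = 2.996 · 0.1214
  = 0.3637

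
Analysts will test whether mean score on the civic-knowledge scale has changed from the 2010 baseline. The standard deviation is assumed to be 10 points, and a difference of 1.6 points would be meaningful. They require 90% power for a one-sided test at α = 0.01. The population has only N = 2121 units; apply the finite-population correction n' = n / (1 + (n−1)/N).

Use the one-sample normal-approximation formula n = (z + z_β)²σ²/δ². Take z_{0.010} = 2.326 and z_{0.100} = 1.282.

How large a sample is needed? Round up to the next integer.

n = 411

n = (z_α + z_β)² · σ² / δ²
  = (2.326 + 1.282)² · 10² / 1.6²
  = 13.0177 · 100 / 2.56
  = 508.50
Finite-population correction (N = 2121): 508.50 / (1 + (508.50 − 1)/2121) = 410.32.
Round up → n = 411.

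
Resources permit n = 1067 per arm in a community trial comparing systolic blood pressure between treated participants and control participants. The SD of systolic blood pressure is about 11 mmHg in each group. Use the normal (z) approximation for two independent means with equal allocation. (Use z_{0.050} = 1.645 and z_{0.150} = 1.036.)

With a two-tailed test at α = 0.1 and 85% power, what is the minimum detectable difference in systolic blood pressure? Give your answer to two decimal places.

δ = (z_{α/2} + z_β) · √((σ₁²+σ₂²)/n)
  = (1.645 + 1.036) · √(242/1067)
  = 2.681 · √0.2268
  = 2.681 · 0.4762
  = 1.2768

Minimum detectable difference ≈ 1.28 mmHg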